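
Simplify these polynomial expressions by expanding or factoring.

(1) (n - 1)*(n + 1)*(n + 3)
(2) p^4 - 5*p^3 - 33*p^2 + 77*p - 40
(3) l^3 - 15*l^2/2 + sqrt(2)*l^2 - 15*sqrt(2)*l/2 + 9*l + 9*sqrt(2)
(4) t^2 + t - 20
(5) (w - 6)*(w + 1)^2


(1) = n^3 + 3*n^2 - n - 3
(2) = (p - 8)*(p - 1)^2*(p + 5)
(3) = (l - 6)*(l - 3/2)*(l + sqrt(2))
(4) = (t - 4)*(t + 5)
(5) = w^3 - 4*w^2 - 11*w - 6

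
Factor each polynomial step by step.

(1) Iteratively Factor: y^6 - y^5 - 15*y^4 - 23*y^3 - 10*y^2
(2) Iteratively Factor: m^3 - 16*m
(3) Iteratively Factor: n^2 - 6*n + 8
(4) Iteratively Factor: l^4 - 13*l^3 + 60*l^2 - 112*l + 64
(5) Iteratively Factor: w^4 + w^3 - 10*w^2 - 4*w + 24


(1) = (y + 1)*(y^5 - 2*y^4 - 13*y^3 - 10*y^2) = y*(y + 1)*(y^4 - 2*y^3 - 13*y^2 - 10*y) = y*(y + 1)^2*(y^3 - 3*y^2 - 10*y) = y*(y + 1)^2*(y + 2)*(y^2 - 5*y) = y^2*(y + 1)^2*(y + 2)*(y - 5)
(2) = (m)*(m^2 - 16) = m*(m + 4)*(m - 4)
(3) = (n - 2)*(n - 4)
(4) = (l - 4)*(l^3 - 9*l^2 + 24*l - 16) = (l - 4)*(l - 1)*(l^2 - 8*l + 16) = (l - 4)^2*(l - 1)*(l - 4)
(5) = (w + 2)*(w^3 - w^2 - 8*w + 12) = (w + 2)*(w + 3)*(w^2 - 4*w + 4) = (w - 2)*(w + 2)*(w + 3)*(w - 2)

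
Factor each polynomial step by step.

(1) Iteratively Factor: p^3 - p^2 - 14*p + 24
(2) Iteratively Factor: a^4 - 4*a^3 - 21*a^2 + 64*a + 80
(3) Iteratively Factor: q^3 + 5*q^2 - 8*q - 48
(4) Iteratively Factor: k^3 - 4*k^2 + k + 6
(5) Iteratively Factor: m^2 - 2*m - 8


(1) = (p - 2)*(p^2 + p - 12) = (p - 2)*(p + 4)*(p - 3)
(2) = (a - 5)*(a^3 + a^2 - 16*a - 16) = (a - 5)*(a - 4)*(a^2 + 5*a + 4) = (a - 5)*(a - 4)*(a + 4)*(a + 1)
(3) = (q + 4)*(q^2 + q - 12) = (q - 3)*(q + 4)*(q + 4)
(4) = (k - 3)*(k^2 - k - 2) = (k - 3)*(k + 1)*(k - 2)
(5) = (m + 2)*(m - 4)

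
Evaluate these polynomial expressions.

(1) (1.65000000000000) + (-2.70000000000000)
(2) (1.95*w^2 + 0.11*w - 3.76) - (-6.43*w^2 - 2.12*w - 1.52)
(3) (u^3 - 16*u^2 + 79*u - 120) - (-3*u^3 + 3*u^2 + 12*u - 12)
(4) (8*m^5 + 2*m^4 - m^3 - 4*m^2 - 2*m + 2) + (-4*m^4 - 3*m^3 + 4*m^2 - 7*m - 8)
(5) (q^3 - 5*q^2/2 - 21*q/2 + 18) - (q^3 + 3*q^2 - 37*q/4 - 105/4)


(1) = -1.05000000000000
(2) = 8.38*w^2 + 2.23*w - 2.24
(3) = 4*u^3 - 19*u^2 + 67*u - 108
(4) = 8*m^5 - 2*m^4 - 4*m^3 - 9*m - 6
(5) = -11*q^2/2 - 5*q/4 + 177/4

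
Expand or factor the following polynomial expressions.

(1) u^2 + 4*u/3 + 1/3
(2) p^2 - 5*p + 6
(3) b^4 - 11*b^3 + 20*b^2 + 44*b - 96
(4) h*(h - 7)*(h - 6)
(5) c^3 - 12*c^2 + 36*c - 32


(1) = (u + 1/3)*(u + 1)
(2) = (p - 3)*(p - 2)
(3) = (b - 8)*(b - 3)*(b - 2)*(b + 2)
(4) = h^3 - 13*h^2 + 42*h
(5) = (c - 8)*(c - 2)^2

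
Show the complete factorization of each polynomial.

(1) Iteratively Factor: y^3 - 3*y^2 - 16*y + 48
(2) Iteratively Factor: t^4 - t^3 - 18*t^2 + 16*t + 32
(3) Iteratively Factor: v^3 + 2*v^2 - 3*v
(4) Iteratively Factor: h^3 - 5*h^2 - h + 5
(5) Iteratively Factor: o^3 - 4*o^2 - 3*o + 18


(1) = (y + 4)*(y^2 - 7*y + 12) = (y - 3)*(y + 4)*(y - 4)
(2) = (t + 1)*(t^3 - 2*t^2 - 16*t + 32) = (t + 1)*(t + 4)*(t^2 - 6*t + 8) = (t - 2)*(t + 1)*(t + 4)*(t - 4)
(3) = (v + 3)*(v^2 - v) = v*(v + 3)*(v - 1)
(4) = (h - 5)*(h^2 - 1) = (h - 5)*(h - 1)*(h + 1)
(5) = (o - 3)*(o^2 - o - 6) = (o - 3)*(o + 2)*(o - 3)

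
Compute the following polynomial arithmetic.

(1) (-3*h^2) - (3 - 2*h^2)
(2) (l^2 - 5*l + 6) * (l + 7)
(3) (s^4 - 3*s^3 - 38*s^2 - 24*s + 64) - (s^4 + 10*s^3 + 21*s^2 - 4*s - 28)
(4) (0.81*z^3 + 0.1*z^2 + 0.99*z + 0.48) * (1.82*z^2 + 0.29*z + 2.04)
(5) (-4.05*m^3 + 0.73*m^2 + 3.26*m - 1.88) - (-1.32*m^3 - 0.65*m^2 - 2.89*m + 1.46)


(1) = -h^2 - 3
(2) = l^3 + 2*l^2 - 29*l + 42
(3) = -13*s^3 - 59*s^2 - 20*s + 92
(4) = 1.4742*z^5 + 0.4169*z^4 + 3.4832*z^3 + 1.3647*z^2 + 2.1588*z + 0.9792
(5) = -2.73*m^3 + 1.38*m^2 + 6.15*m - 3.34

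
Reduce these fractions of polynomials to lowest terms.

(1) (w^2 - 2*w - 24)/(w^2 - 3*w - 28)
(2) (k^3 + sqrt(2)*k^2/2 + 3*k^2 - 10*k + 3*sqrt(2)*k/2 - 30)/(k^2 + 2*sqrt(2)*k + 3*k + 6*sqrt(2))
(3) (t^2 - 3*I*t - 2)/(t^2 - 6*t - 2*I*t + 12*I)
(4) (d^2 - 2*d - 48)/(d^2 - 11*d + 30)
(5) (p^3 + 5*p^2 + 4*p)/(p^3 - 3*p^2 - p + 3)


(1) = (w - 6)/(w - 7)
(2) = (2*k^2 + sqrt(2)*k - 20)/(2*k + 4*sqrt(2))
(3) = (t - I)/(t - 6)
(4) = (d^2 - 2*d - 48)/(d^2 - 11*d + 30)
(5) = (p^2 + 4*p)/(p^2 - 4*p + 3)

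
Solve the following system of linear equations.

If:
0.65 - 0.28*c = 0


Then:
c = 2.32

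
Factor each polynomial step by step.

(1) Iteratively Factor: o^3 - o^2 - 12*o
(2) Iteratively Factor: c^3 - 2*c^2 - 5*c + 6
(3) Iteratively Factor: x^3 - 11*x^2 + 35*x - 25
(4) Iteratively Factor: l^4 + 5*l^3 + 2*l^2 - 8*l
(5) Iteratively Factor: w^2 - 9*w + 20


(1) = (o)*(o^2 - o - 12) = o*(o + 3)*(o - 4)
(2) = (c + 2)*(c^2 - 4*c + 3) = (c - 1)*(c + 2)*(c - 3)
(3) = (x - 5)*(x^2 - 6*x + 5) = (x - 5)*(x - 1)*(x - 5)
(4) = (l + 2)*(l^3 + 3*l^2 - 4*l) = l*(l + 2)*(l^2 + 3*l - 4) = l*(l + 2)*(l + 4)*(l - 1)
(5) = (w - 5)*(w - 4)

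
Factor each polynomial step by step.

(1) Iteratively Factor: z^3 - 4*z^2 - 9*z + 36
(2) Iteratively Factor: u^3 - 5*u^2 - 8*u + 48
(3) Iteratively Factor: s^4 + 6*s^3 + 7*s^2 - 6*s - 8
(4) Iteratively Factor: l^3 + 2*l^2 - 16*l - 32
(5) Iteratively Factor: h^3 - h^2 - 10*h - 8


(1) = (z + 3)*(z^2 - 7*z + 12) = (z - 4)*(z + 3)*(z - 3)
(2) = (u - 4)*(u^2 - u - 12) = (u - 4)^2*(u + 3)
(3) = (s - 1)*(s^3 + 7*s^2 + 14*s + 8) = (s - 1)*(s + 1)*(s^2 + 6*s + 8) = (s - 1)*(s + 1)*(s + 2)*(s + 4)
(4) = (l + 4)*(l^2 - 2*l - 8) = (l - 4)*(l + 4)*(l + 2)
(5) = (h + 2)*(h^2 - 3*h - 4) = (h + 1)*(h + 2)*(h - 4)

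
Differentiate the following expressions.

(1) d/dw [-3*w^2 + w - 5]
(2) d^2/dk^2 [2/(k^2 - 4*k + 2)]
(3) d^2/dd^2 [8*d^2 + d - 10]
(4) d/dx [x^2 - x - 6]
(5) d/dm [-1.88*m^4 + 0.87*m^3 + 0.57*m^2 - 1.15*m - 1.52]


(1) = 1 - 6*w
(2) = 4*(-k^2 + 4*k + 4*(k - 2)^2 - 2)/(k^2 - 4*k + 2)^3
(3) = 16
(4) = 2*x - 1
(5) = -7.52*m^3 + 2.61*m^2 + 1.14*m - 1.15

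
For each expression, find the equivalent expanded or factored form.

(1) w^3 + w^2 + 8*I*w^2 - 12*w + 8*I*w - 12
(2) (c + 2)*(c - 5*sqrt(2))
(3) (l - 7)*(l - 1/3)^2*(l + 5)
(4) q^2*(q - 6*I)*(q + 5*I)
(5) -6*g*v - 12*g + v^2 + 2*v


(1) = (w + 1)*(w + 2*I)*(w + 6*I)
(2) = c^2 - 5*sqrt(2)*c + 2*c - 10*sqrt(2)
(3) = l^4 - 8*l^3/3 - 302*l^2/9 + 208*l/9 - 35/9
(4) = q^4 - I*q^3 + 30*q^2
(5) = (-6*g + v)*(v + 2)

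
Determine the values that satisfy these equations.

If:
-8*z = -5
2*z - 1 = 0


Then:
No Solution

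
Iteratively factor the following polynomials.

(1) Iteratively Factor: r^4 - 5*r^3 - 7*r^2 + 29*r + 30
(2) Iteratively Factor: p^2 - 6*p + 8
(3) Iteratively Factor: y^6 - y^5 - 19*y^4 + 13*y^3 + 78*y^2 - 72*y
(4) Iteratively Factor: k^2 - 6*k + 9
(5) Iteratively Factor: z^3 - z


(1) = (r + 1)*(r^3 - 6*r^2 - r + 30) = (r + 1)*(r + 2)*(r^2 - 8*r + 15) = (r - 5)*(r + 1)*(r + 2)*(r - 3)
(2) = (p - 4)*(p - 2)
(3) = (y - 2)*(y^5 + y^4 - 17*y^3 - 21*y^2 + 36*y) = (y - 2)*(y + 3)*(y^4 - 2*y^3 - 11*y^2 + 12*y) = y*(y - 2)*(y + 3)*(y^3 - 2*y^2 - 11*y + 12) = y*(y - 4)*(y - 2)*(y + 3)*(y^2 + 2*y - 3) = y*(y - 4)*(y - 2)*(y + 3)^2*(y - 1)
(4) = (k - 3)*(k - 3)
(5) = (z)*(z^2 - 1) = z*(z + 1)*(z - 1)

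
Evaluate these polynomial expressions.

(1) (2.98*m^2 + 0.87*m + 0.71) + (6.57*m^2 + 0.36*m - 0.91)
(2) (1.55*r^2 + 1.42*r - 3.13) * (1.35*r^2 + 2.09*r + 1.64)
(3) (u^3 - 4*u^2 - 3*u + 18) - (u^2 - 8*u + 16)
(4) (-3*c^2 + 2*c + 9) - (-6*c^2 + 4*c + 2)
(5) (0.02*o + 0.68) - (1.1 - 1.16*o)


(1) = 9.55*m^2 + 1.23*m - 0.2
(2) = 2.0925*r^4 + 5.1565*r^3 + 1.2843*r^2 - 4.2129*r - 5.1332
(3) = u^3 - 5*u^2 + 5*u + 2
(4) = 3*c^2 - 2*c + 7
(5) = 1.18*o - 0.42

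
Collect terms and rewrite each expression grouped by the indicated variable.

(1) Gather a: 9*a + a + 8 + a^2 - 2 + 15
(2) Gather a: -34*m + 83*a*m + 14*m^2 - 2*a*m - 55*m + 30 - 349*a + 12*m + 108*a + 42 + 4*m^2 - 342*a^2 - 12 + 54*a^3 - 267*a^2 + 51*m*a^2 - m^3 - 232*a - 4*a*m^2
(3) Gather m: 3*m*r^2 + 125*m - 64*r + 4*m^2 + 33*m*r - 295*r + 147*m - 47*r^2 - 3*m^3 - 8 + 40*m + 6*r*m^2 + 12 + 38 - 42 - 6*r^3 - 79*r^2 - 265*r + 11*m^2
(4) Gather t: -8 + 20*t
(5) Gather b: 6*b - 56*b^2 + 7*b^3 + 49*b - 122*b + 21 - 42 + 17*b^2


(1) = a^2 + 10*a + 21
(2) = 54*a^3 + a^2*(51*m - 609) + a*(-4*m^2 + 81*m - 473) - m^3 + 18*m^2 - 77*m + 60
(3) = -3*m^3 + m^2*(6*r + 15) + m*(3*r^2 + 33*r + 312) - 6*r^3 - 126*r^2 - 624*r
(4) = 20*t - 8
(5) = 7*b^3 - 39*b^2 - 67*b - 21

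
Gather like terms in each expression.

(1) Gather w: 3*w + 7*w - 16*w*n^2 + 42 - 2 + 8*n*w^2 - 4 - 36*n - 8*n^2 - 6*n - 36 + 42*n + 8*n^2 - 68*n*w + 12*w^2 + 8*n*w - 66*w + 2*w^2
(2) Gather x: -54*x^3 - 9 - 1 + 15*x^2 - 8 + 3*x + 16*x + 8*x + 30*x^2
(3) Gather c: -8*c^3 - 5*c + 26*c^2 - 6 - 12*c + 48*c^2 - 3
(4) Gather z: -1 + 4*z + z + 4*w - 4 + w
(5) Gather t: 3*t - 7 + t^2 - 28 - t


(1) = w^2*(8*n + 14) + w*(-16*n^2 - 60*n - 56)
(2) = -54*x^3 + 45*x^2 + 27*x - 18
(3) = -8*c^3 + 74*c^2 - 17*c - 9
(4) = 5*w + 5*z - 5
(5) = t^2 + 2*t - 35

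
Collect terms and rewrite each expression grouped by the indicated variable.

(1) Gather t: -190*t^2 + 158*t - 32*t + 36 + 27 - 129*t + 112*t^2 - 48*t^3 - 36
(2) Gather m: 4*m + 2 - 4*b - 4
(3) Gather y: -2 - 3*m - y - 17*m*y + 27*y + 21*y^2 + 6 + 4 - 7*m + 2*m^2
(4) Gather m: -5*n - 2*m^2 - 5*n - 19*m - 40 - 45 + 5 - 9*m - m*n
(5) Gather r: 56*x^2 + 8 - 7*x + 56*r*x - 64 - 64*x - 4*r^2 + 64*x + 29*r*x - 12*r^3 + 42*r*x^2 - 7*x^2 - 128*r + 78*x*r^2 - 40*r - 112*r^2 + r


(1) = -48*t^3 - 78*t^2 - 3*t + 27
(2) = -4*b + 4*m - 2
(3) = 2*m^2 - 10*m + 21*y^2 + y*(26 - 17*m) + 8
(4) = -2*m^2 + m*(-n - 28) - 10*n - 80
(5) = -12*r^3 + r^2*(78*x - 116) + r*(42*x^2 + 85*x - 167) + 49*x^2 - 7*x - 56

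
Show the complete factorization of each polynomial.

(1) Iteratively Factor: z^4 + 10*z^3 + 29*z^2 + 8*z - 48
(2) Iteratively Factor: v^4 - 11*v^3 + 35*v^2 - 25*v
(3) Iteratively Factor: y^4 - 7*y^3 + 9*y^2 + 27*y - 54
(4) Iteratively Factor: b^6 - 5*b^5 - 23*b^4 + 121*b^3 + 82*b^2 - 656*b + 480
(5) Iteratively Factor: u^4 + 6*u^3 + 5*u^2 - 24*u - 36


(1) = (z + 4)*(z^3 + 6*z^2 + 5*z - 12) = (z + 4)^2*(z^2 + 2*z - 3) = (z - 1)*(z + 4)^2*(z + 3)
(2) = (v - 5)*(v^3 - 6*v^2 + 5*v) = (v - 5)^2*(v^2 - v) = v*(v - 5)^2*(v - 1)
(3) = (y - 3)*(y^3 - 4*y^2 - 3*y + 18) = (y - 3)^2*(y^2 - y - 6) = (y - 3)^3*(y + 2)
(4) = (b - 2)*(b^5 - 3*b^4 - 29*b^3 + 63*b^2 + 208*b - 240) = (b - 4)*(b - 2)*(b^4 + b^3 - 25*b^2 - 37*b + 60) = (b - 4)*(b - 2)*(b + 3)*(b^3 - 2*b^2 - 19*b + 20) = (b - 4)*(b - 2)*(b - 1)*(b + 3)*(b^2 - b - 20) = (b - 4)*(b - 2)*(b - 1)*(b + 3)*(b + 4)*(b - 5)
(5) = (u + 3)*(u^3 + 3*u^2 - 4*u - 12) = (u + 2)*(u + 3)*(u^2 + u - 6) = (u - 2)*(u + 2)*(u + 3)*(u + 3)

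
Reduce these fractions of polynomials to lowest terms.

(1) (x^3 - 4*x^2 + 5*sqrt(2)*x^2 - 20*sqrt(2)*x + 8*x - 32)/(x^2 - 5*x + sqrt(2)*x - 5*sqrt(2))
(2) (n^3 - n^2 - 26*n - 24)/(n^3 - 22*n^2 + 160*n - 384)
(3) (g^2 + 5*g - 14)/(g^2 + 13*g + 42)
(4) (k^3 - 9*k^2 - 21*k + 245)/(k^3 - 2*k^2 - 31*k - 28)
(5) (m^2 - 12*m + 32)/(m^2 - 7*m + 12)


(1) = (x^2 + x*(-4 + 4*sqrt(2)) - 16*sqrt(2))/(x - 5)
(2) = (n^2 + 5*n + 4)/(n^2 - 16*n + 64)
(3) = (g - 2)/(g + 6)
(4) = (k^2 - 2*k - 35)/(k^2 + 5*k + 4)
(5) = (m - 8)/(m - 3)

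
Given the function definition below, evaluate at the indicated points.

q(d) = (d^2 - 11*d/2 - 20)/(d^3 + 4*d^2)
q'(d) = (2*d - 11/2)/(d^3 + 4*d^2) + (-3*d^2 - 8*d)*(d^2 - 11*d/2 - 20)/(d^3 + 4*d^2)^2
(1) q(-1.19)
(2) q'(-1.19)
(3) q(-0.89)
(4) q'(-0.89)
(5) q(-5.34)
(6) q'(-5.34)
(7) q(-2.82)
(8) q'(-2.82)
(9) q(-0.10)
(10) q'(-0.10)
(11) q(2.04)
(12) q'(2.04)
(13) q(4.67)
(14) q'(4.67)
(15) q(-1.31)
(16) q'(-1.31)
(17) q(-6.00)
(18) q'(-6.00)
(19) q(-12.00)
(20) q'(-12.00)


(1) = -3.03
(2) = -5.99
(3) = -5.81
(4) = -14.14
(5) = -0.99
(6) = -0.69
(7) = 0.37
(8) = -1.24
(9) = -498.46
(10) = -9987.57
(11) = -1.08
(12) = 1.18
(13) = -0.13
(14) = 0.09
(15) = -2.40
(16) = -4.53
(17) = -0.68
(18) = -0.32
(19) = -0.16
(20) = -0.02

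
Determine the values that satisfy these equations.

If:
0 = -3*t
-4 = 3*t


Then:
No Solution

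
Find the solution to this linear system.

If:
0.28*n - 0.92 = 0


Then:
n = 3.29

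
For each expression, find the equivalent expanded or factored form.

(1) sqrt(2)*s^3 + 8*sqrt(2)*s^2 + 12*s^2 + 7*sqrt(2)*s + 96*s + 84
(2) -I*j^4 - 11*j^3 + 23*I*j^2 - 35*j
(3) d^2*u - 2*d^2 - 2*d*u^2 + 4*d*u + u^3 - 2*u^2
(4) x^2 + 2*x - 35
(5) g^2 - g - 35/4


(1) = (s + 7)*(s + 6*sqrt(2))*(sqrt(2)*s + sqrt(2))
(2) = j*(j - 7*I)*(j - 5*I)*(-I*j + 1)
(3) = (-d + u)^2*(u - 2)
(4) = (x - 5)*(x + 7)
(5) = (g - 7/2)*(g + 5/2)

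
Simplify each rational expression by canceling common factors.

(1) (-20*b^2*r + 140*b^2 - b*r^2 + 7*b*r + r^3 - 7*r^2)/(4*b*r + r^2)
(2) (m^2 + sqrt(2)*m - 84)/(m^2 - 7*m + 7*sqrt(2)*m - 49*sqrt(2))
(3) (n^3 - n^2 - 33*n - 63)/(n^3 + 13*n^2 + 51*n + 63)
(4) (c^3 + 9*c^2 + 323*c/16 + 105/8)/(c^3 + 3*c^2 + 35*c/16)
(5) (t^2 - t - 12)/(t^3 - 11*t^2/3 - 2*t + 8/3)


(1) = (-5*b*r + 35*b + r^2 - 7*r)/r
(2) = (m - 6*sqrt(2))/(m - 7)
(3) = (n - 7)/(n + 7)
(4) = (c + 6)/c
(5) = (3*t + 9)/(3*t^2 + t - 2)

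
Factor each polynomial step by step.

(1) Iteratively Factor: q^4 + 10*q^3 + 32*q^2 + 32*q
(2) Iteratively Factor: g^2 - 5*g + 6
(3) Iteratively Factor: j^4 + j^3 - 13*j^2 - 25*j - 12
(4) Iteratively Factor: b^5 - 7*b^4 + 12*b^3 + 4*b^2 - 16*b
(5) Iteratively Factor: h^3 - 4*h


(1) = (q + 4)*(q^3 + 6*q^2 + 8*q) = q*(q + 4)*(q^2 + 6*q + 8) = q*(q + 2)*(q + 4)*(q + 4)
(2) = (g - 2)*(g - 3)
(3) = (j - 4)*(j^3 + 5*j^2 + 7*j + 3) = (j - 4)*(j + 1)*(j^2 + 4*j + 3) = (j - 4)*(j + 1)*(j + 3)*(j + 1)
(4) = (b - 2)*(b^4 - 5*b^3 + 2*b^2 + 8*b) = (b - 2)^2*(b^3 - 3*b^2 - 4*b) = (b - 2)^2*(b + 1)*(b^2 - 4*b) = b*(b - 2)^2*(b + 1)*(b - 4)
(5) = (h)*(h^2 - 4) = h*(h - 2)*(h + 2)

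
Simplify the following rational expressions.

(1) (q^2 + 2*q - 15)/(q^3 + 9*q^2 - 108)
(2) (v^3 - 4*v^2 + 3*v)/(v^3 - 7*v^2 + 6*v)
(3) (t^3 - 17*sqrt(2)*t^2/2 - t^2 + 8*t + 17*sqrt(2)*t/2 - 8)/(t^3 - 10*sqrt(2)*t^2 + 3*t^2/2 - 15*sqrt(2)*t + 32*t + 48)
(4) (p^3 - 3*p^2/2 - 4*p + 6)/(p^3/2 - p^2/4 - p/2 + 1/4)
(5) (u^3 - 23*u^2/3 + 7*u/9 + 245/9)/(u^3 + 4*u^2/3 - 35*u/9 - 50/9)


(1) = (q + 5)/(q^2 + 12*q + 36)
(2) = (v - 3)/(v - 6)
(3) = (4*t^2 + t*(-4 - 2*sqrt(2)) + 2*sqrt(2))/(4*t^2 + t*(6 - 8*sqrt(2)) - 12*sqrt(2))
(4) = (4*p^3 - 6*p^2 - 16*p + 24)/(2*p^3 - p^2 - 2*p + 1)
(5) = (3*u^2 - 28*u + 49)/(3*u^2 - u - 10)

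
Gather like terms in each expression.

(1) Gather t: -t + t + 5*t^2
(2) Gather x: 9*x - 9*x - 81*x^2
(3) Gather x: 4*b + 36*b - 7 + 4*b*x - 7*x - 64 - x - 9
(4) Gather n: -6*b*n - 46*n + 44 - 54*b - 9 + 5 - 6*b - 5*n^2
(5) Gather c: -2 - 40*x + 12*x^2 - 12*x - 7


(1) = 5*t^2
(2) = -81*x^2
(3) = 40*b + x*(4*b - 8) - 80
(4) = -60*b - 5*n^2 + n*(-6*b - 46) + 40
(5) = 12*x^2 - 52*x - 9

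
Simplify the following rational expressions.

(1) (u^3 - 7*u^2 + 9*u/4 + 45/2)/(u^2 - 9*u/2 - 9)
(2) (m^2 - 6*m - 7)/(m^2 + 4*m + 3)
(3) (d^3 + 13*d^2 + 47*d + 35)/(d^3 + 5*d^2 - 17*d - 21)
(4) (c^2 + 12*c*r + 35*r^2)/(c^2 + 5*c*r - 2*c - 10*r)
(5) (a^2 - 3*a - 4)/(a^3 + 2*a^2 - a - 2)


(1) = u - 5/2
(2) = (m - 7)/(m + 3)
(3) = (d + 5)/(d - 3)
(4) = (c + 7*r)/(c - 2)
(5) = (a - 4)/(a^2 + a - 2)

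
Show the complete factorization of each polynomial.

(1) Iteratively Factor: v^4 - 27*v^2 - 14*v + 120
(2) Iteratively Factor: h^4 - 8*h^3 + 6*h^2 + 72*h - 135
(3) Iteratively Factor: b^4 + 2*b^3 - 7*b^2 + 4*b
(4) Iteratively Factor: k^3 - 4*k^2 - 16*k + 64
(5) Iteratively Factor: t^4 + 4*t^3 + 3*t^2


(1) = (v + 4)*(v^3 - 4*v^2 - 11*v + 30) = (v + 3)*(v + 4)*(v^2 - 7*v + 10) = (v - 5)*(v + 3)*(v + 4)*(v - 2)
(2) = (h - 3)*(h^3 - 5*h^2 - 9*h + 45) = (h - 3)*(h + 3)*(h^2 - 8*h + 15) = (h - 3)^2*(h + 3)*(h - 5)
(3) = (b)*(b^3 + 2*b^2 - 7*b + 4) = b*(b - 1)*(b^2 + 3*b - 4) = b*(b - 1)^2*(b + 4)
(4) = (k + 4)*(k^2 - 8*k + 16) = (k - 4)*(k + 4)*(k - 4)
(5) = (t + 3)*(t^3 + t^2) = t*(t + 3)*(t^2 + t) = t^2*(t + 3)*(t + 1)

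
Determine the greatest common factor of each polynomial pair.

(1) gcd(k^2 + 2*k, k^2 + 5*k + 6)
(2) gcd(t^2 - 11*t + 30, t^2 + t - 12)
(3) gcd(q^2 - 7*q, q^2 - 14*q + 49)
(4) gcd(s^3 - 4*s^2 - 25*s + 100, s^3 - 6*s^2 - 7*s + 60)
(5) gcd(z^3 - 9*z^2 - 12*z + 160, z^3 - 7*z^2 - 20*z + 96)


(1) = gcd(k*(k + 2), (k + 2)*(k + 3)) = k + 2
(2) = 1
(3) = gcd(q*(q - 7), (q - 7)^2) = q - 7
(4) = gcd((s - 5)*(s - 4)*(s + 5), (s - 5)*(s - 4)*(s + 3)) = s^2 - 9*s + 20
(5) = gcd((z - 8)*(z - 5)*(z + 4), (z - 8)*(z - 3)*(z + 4)) = z^2 - 4*z - 32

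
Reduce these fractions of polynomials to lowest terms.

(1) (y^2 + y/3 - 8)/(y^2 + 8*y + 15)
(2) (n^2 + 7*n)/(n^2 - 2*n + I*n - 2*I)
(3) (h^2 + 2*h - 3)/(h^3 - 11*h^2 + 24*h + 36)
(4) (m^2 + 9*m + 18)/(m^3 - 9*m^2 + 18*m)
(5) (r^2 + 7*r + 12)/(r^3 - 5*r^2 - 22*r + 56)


(1) = (3*y - 8)/(3*y + 15)
(2) = (n^2 + 7*n)/(n^2 + n*(-2 + I) - 2*I)
(3) = (h^2 + 2*h - 3)/(h^3 - 11*h^2 + 24*h + 36)
(4) = (m^2 + 9*m + 18)/(m^3 - 9*m^2 + 18*m)
(5) = (r + 3)/(r^2 - 9*r + 14)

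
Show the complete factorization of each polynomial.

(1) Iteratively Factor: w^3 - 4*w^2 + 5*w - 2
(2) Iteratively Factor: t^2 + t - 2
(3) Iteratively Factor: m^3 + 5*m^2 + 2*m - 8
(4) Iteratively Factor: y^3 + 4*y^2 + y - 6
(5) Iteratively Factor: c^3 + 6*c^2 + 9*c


(1) = (w - 2)*(w^2 - 2*w + 1) = (w - 2)*(w - 1)*(w - 1)
(2) = (t + 2)*(t - 1)
(3) = (m - 1)*(m^2 + 6*m + 8) = (m - 1)*(m + 2)*(m + 4)
(4) = (y + 2)*(y^2 + 2*y - 3) = (y + 2)*(y + 3)*(y - 1)
(5) = (c + 3)*(c^2 + 3*c) = c*(c + 3)*(c + 3)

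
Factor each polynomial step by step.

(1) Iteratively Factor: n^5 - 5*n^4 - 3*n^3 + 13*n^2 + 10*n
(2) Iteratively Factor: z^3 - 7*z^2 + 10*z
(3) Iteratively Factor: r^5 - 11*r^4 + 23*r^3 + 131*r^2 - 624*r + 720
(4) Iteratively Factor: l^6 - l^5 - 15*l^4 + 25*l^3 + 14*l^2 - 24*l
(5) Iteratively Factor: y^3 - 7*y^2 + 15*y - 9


(1) = (n - 5)*(n^4 - 3*n^2 - 2*n) = (n - 5)*(n + 1)*(n^3 - n^2 - 2*n) = n*(n - 5)*(n + 1)*(n^2 - n - 2) = n*(n - 5)*(n - 2)*(n + 1)*(n + 1)
(2) = (z - 2)*(z^2 - 5*z) = (z - 5)*(z - 2)*(z)
(3) = (r - 5)*(r^4 - 6*r^3 - 7*r^2 + 96*r - 144) = (r - 5)*(r - 3)*(r^3 - 3*r^2 - 16*r + 48) = (r - 5)*(r - 3)^2*(r^2 - 16) = (r - 5)*(r - 4)*(r - 3)^2*(r + 4)
(4) = (l - 1)*(l^5 - 15*l^3 + 10*l^2 + 24*l) = (l - 3)*(l - 1)*(l^4 + 3*l^3 - 6*l^2 - 8*l) = (l - 3)*(l - 1)*(l + 4)*(l^3 - l^2 - 2*l) = (l - 3)*(l - 2)*(l - 1)*(l + 4)*(l^2 + l) = l*(l - 3)*(l - 2)*(l - 1)*(l + 4)*(l + 1)
(5) = (y - 3)*(y^2 - 4*y + 3) = (y - 3)*(y - 1)*(y - 3)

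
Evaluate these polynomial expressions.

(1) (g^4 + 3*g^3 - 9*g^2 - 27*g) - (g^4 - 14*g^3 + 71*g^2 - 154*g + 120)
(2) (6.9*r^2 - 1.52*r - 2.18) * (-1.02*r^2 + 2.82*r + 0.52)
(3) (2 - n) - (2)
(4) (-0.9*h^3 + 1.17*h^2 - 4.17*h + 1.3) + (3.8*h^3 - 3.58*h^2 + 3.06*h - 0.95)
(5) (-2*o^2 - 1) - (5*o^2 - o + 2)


(1) = 17*g^3 - 80*g^2 + 127*g - 120
(2) = -7.038*r^4 + 21.0084*r^3 + 1.5252*r^2 - 6.938*r - 1.1336
(3) = -n
(4) = 2.9*h^3 - 2.41*h^2 - 1.11*h + 0.35
(5) = -7*o^2 + o - 3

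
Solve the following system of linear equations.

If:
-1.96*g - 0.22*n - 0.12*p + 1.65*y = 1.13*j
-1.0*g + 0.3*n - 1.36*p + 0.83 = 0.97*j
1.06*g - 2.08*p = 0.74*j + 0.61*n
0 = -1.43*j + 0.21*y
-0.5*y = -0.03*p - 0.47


Then:
g = 0.65
j = 0.14
n = 0.49
p = 0.14
y = 0.95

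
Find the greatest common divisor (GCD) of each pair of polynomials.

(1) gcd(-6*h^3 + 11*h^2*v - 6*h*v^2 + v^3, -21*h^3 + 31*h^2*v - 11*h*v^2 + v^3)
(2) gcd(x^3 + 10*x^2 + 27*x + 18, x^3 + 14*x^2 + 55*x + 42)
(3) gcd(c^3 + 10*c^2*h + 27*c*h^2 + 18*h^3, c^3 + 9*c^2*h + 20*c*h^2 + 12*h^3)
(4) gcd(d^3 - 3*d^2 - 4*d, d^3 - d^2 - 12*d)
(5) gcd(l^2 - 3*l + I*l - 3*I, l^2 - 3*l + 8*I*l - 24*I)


(1) = gcd((-3*h + v)*(-2*h + v)*(-h + v), (-7*h + v)*(-3*h + v)*(-h + v)) = 3*h^2 - 4*h*v + v^2
(2) = x^2 + 7*x + 6
(3) = gcd((c + h)*(c + 3*h)*(c + 6*h), (c + h)*(c + 2*h)*(c + 6*h)) = c^2 + 7*c*h + 6*h^2
(4) = d^2 - 4*d
(5) = gcd((l - 3)*(l + I), (l - 3)*(l + 8*I)) = l - 3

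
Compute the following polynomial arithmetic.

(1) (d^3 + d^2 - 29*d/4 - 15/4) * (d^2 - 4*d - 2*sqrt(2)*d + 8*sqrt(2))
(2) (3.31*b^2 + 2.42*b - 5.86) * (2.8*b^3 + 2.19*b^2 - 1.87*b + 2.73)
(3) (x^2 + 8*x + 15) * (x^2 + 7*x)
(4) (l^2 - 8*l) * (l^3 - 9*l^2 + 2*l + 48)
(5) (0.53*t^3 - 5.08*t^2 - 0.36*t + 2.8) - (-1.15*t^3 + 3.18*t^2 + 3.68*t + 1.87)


(1) = d^5 - 3*d^4 - 2*sqrt(2)*d^4 - 45*d^3/4 + 6*sqrt(2)*d^3 + 101*d^2/4 + 45*sqrt(2)*d^2/2 - 101*sqrt(2)*d/2 + 15*d - 30*sqrt(2)
(2) = 9.268*b^5 + 14.0249*b^4 - 17.2979*b^3 - 8.3225*b^2 + 17.5648*b - 15.9978
(3) = x^4 + 15*x^3 + 71*x^2 + 105*x
(4) = l^5 - 17*l^4 + 74*l^3 + 32*l^2 - 384*l
(5) = 1.68*t^3 - 8.26*t^2 - 4.04*t + 0.93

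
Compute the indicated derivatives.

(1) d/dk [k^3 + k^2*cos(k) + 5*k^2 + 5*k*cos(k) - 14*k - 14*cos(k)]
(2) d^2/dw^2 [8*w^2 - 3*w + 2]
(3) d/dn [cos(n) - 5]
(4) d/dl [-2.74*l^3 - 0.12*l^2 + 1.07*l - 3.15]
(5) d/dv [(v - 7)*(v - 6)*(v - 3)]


(1) = -k^2*sin(k) + 3*k^2 - 5*k*sin(k) + 2*k*cos(k) + 10*k + 14*sin(k) + 5*cos(k) - 14
(2) = 16
(3) = -sin(n)
(4) = -8.22*l^2 - 0.24*l + 1.07
(5) = 3*v^2 - 32*v + 81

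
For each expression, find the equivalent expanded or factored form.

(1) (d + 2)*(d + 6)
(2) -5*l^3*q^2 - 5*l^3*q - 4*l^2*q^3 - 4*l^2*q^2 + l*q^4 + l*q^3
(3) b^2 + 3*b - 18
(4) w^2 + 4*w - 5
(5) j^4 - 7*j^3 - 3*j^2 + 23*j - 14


(1) = d^2 + 8*d + 12
(2) = q*(-5*l + q)*(l + q)*(l*q + l)
(3) = (b - 3)*(b + 6)
(4) = (w - 1)*(w + 5)
(5) = (j - 7)*(j - 1)^2*(j + 2)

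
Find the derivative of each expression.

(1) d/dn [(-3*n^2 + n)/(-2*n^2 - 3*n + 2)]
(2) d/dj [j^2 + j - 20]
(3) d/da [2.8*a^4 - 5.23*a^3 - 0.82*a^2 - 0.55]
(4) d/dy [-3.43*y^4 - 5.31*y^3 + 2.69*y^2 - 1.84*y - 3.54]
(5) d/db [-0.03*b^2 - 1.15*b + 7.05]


(1) = (11*n^2 - 12*n + 2)/(4*n^4 + 12*n^3 + n^2 - 12*n + 4)
(2) = 2*j + 1
(3) = a*(11.2*a^2 - 15.69*a - 1.64)
(4) = -13.72*y^3 - 15.93*y^2 + 5.38*y - 1.84
(5) = -0.06*b - 1.15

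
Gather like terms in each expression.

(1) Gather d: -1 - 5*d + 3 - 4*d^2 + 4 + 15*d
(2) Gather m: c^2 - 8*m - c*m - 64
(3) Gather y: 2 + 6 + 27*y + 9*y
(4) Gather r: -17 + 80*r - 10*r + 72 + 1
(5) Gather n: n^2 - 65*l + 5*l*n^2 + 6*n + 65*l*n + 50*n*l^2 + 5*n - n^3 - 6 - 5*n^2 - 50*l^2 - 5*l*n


(1) = -4*d^2 + 10*d + 6
(2) = c^2 + m*(-c - 8) - 64
(3) = 36*y + 8
(4) = 70*r + 56
(5) = -50*l^2 - 65*l - n^3 + n^2*(5*l - 4) + n*(50*l^2 + 60*l + 11) - 6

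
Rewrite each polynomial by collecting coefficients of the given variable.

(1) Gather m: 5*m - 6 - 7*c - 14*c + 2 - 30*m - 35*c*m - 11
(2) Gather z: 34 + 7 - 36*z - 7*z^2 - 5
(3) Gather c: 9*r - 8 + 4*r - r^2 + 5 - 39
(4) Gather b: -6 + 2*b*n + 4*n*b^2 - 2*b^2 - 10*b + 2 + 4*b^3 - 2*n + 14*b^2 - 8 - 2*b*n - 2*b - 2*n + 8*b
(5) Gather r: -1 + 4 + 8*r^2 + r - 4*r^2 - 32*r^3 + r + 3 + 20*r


(1) = -21*c + m*(-35*c - 25) - 15
(2) = -7*z^2 - 36*z + 36
(3) = -r^2 + 13*r - 42
(4) = 4*b^3 + b^2*(4*n + 12) - 4*b - 4*n - 12
(5) = -32*r^3 + 4*r^2 + 22*r + 6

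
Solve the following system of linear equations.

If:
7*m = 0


Then:
m = 0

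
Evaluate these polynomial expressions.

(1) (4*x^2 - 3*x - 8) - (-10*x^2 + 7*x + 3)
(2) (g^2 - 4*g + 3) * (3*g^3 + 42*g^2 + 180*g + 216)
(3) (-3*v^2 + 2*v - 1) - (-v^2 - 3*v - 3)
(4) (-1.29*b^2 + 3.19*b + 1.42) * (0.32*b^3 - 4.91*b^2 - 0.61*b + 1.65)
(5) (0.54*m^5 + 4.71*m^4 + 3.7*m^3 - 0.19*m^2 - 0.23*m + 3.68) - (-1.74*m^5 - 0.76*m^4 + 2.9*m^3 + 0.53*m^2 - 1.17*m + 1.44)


(1) = 14*x^2 - 10*x - 11
(2) = 3*g^5 + 30*g^4 + 21*g^3 - 378*g^2 - 324*g + 648
(3) = -2*v^2 + 5*v + 2
(4) = -0.4128*b^5 + 7.3547*b^4 - 14.4216*b^3 - 11.0466*b^2 + 4.3973*b + 2.343
(5) = 2.28*m^5 + 5.47*m^4 + 0.8*m^3 - 0.72*m^2 + 0.94*m + 2.24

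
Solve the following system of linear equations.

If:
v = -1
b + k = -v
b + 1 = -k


Then:
No Solution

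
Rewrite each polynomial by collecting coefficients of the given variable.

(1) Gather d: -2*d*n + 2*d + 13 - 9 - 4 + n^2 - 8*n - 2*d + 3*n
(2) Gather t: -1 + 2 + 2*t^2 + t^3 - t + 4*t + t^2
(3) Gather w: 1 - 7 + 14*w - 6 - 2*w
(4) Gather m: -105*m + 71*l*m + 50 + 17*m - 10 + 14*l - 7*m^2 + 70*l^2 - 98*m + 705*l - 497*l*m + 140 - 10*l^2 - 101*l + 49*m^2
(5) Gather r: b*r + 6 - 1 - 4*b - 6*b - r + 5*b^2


(1) = -2*d*n + n^2 - 5*n
(2) = t^3 + 3*t^2 + 3*t + 1
(3) = 12*w - 12
(4) = 60*l^2 + 618*l + 42*m^2 + m*(-426*l - 186) + 180
(5) = 5*b^2 - 10*b + r*(b - 1) + 5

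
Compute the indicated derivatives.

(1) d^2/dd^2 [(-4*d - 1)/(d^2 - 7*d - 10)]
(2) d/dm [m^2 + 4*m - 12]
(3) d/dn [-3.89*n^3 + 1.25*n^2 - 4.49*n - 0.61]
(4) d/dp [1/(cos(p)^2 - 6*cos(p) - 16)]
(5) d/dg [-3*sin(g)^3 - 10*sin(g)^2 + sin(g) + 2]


(1) = 2*((2*d - 7)^2*(4*d + 1) + 3*(4*d - 9)*(-d^2 + 7*d + 10))/(-d^2 + 7*d + 10)^3
(2) = 2*m + 4
(3) = -11.67*n^2 + 2.5*n - 4.49
(4) = 2*(cos(p) - 3)*sin(p)/(sin(p)^2 + 6*cos(p) + 15)^2
(5) = (-9*sin(g)^2 - 20*sin(g) + 1)*cos(g)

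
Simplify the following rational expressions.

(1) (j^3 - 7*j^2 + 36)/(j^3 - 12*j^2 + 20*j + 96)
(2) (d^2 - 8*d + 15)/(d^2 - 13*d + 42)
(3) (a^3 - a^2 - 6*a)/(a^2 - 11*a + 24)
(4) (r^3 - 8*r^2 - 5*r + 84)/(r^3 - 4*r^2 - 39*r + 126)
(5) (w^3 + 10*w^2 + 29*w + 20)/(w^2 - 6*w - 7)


(1) = (j - 3)/(j - 8)
(2) = (d^2 - 8*d + 15)/(d^2 - 13*d + 42)
(3) = (a^2 + 2*a)/(a - 8)
(4) = (r^2 - r - 12)/(r^2 + 3*r - 18)
(5) = (w^2 + 9*w + 20)/(w - 7)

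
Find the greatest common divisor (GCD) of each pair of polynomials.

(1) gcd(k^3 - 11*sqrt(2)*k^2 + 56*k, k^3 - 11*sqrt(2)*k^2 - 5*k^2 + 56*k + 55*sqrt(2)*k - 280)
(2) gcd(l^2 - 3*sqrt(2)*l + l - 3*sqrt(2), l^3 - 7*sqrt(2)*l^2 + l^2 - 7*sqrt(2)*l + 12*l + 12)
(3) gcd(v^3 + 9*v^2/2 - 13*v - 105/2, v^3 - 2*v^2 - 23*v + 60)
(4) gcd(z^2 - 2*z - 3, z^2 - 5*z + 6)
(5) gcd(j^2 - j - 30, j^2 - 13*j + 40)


(1) = k^2 - 11*sqrt(2)*k + 56
(2) = l + 1
(3) = gcd((v - 7/2)*(v + 3)*(v + 5), (v - 4)*(v - 3)*(v + 5)) = v + 5
(4) = gcd((z - 3)*(z + 1), (z - 3)*(z - 2)) = z - 3
(5) = 1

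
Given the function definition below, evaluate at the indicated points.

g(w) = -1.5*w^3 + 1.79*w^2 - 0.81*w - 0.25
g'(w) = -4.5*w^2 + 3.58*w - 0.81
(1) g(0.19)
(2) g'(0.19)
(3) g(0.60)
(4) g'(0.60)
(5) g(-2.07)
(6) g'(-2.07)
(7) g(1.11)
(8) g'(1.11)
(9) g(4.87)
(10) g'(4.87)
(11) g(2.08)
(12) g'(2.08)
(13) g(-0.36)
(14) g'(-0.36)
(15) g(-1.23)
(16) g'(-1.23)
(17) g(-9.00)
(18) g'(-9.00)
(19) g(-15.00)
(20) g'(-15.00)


(1) = -0.35
(2) = -0.29
(3) = -0.42
(4) = -0.28
(5) = 22.40
(6) = -27.50
(7) = -1.00
(8) = -2.38
(9) = -134.99
(10) = -90.10
(11) = -7.69
(12) = -12.83
(13) = 0.34
(14) = -2.68
(15) = 6.25
(16) = -12.02
(17) = 1245.53
(18) = -397.53
(19) = 5477.15
(20) = -1067.01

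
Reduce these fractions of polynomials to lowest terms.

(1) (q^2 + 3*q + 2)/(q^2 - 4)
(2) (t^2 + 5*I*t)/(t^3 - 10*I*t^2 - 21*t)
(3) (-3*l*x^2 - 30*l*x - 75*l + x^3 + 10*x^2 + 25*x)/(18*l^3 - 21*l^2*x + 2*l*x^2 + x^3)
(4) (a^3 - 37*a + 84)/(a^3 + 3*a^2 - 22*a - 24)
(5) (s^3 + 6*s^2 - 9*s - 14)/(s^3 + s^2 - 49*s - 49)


(1) = (q + 1)/(q - 2)
(2) = (t + 5*I)/(t^2 - 10*I*t - 21)
(3) = (x^2 + 10*x + 25)/(-6*l^2 + 5*l*x + x^2)
(4) = (a^2 + 4*a - 21)/(a^2 + 7*a + 6)
(5) = (s - 2)/(s - 7)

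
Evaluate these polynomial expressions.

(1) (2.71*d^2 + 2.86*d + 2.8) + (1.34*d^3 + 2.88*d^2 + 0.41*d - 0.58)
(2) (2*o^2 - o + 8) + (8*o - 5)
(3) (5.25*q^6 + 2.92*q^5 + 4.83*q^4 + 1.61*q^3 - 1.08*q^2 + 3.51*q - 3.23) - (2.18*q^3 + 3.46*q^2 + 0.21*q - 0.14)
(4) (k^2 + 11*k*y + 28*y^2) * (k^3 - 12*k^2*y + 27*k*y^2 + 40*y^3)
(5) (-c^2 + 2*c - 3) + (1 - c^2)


(1) = 1.34*d^3 + 5.59*d^2 + 3.27*d + 2.22
(2) = 2*o^2 + 7*o + 3
(3) = 5.25*q^6 + 2.92*q^5 + 4.83*q^4 - 0.57*q^3 - 4.54*q^2 + 3.3*q - 3.09
(4) = k^5 - k^4*y - 77*k^3*y^2 + k^2*y^3 + 1196*k*y^4 + 1120*y^5
(5) = -2*c^2 + 2*c - 2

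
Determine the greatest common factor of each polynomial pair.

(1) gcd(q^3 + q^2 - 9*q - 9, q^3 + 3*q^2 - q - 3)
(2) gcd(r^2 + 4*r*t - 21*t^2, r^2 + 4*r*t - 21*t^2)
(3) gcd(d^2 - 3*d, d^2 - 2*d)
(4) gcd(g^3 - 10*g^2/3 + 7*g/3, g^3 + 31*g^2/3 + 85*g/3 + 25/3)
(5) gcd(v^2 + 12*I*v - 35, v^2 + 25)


(1) = gcd((q - 3)*(q + 1)*(q + 3), (q - 1)*(q + 1)*(q + 3)) = q^2 + 4*q + 3
(2) = r^2 + 4*r*t - 21*t^2
(3) = d
(4) = gcd(g*(g - 7/3)*(g - 1), (g + 1/3)*(g + 5)^2) = 1
(5) = v + 5*I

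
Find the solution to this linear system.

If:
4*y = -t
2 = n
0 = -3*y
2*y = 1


Then:
No Solution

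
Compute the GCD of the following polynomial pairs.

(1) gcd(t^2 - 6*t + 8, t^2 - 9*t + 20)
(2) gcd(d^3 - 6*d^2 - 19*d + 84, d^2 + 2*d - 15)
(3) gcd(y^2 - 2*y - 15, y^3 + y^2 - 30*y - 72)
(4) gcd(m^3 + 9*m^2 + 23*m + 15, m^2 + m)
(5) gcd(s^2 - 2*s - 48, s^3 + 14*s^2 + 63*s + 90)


(1) = gcd((t - 4)*(t - 2), (t - 5)*(t - 4)) = t - 4
(2) = d - 3
(3) = y + 3
(4) = gcd((m + 1)*(m + 3)*(m + 5), m*(m + 1)) = m + 1
(5) = gcd((s - 8)*(s + 6), (s + 3)*(s + 5)*(s + 6)) = s + 6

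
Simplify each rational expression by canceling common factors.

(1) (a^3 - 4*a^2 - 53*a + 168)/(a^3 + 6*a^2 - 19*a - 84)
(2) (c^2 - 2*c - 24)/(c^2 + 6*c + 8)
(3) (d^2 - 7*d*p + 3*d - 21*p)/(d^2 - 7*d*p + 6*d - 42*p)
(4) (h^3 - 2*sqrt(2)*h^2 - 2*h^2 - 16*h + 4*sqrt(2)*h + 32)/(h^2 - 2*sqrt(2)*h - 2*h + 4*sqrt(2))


(1) = (a^2 - 11*a + 24)/(a^2 - a - 12)
(2) = (c - 6)/(c + 2)
(3) = (d + 3)/(d + 6)
(4) = (h^2 - 2*sqrt(2)*h - 16)/(h - 2*sqrt(2))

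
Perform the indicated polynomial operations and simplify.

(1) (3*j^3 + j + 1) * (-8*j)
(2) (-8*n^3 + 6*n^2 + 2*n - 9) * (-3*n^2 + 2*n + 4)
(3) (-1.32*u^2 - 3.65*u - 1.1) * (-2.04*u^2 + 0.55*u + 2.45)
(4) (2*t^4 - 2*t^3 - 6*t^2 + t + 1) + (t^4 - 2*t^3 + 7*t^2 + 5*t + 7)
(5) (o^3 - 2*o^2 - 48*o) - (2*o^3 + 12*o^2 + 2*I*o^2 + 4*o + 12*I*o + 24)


(1) = -24*j^4 - 8*j^2 - 8*j
(2) = 24*n^5 - 34*n^4 - 26*n^3 + 55*n^2 - 10*n - 36
(3) = 2.6928*u^4 + 6.72*u^3 - 2.9975*u^2 - 9.5475*u - 2.695
(4) = 3*t^4 - 4*t^3 + t^2 + 6*t + 8
(5) = -o^3 - 14*o^2 - 2*I*o^2 - 52*o - 12*I*o - 24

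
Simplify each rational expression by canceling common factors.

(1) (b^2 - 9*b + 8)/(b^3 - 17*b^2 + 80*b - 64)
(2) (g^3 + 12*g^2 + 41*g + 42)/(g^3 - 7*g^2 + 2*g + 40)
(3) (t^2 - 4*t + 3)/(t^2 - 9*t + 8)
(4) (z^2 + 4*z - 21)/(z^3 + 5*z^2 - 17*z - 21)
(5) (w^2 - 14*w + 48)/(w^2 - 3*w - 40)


(1) = 1/(b - 8)
(2) = (g^2 + 10*g + 21)/(g^2 - 9*g + 20)
(3) = (t - 3)/(t - 8)
(4) = 1/(z + 1)
(5) = (w - 6)/(w + 5)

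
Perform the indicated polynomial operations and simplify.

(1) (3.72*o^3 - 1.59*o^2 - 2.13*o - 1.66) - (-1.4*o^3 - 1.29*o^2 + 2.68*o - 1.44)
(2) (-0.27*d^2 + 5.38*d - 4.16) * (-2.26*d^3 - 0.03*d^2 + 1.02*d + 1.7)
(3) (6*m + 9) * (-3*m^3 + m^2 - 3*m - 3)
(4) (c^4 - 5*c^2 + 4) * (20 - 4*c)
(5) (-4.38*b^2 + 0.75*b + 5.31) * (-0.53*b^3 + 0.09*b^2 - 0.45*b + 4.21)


(1) = 5.12*o^3 - 0.3*o^2 - 4.81*o - 0.22
(2) = 0.6102*d^5 - 12.1507*d^4 + 8.9648*d^3 + 5.1534*d^2 + 4.9028*d - 7.072
(3) = -18*m^4 - 21*m^3 - 9*m^2 - 45*m - 27
(4) = -4*c^5 + 20*c^4 + 20*c^3 - 100*c^2 - 16*c + 80
(5) = 2.3214*b^5 - 0.7917*b^4 - 0.7758*b^3 - 18.2994*b^2 + 0.768*b + 22.3551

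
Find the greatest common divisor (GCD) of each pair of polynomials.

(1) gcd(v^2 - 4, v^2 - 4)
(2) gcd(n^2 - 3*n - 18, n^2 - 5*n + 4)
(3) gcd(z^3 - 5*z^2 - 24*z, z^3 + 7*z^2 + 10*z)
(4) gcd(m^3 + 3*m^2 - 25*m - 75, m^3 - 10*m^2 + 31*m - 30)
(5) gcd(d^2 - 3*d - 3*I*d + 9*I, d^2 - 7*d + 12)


(1) = gcd((v - 2)*(v + 2), (v - 2)*(v + 2)) = v^2 - 4
(2) = 1
(3) = gcd(z*(z - 8)*(z + 3), z*(z + 2)*(z + 5)) = z
(4) = gcd((m - 5)*(m + 3)*(m + 5), (m - 5)*(m - 3)*(m - 2)) = m - 5
(5) = d - 3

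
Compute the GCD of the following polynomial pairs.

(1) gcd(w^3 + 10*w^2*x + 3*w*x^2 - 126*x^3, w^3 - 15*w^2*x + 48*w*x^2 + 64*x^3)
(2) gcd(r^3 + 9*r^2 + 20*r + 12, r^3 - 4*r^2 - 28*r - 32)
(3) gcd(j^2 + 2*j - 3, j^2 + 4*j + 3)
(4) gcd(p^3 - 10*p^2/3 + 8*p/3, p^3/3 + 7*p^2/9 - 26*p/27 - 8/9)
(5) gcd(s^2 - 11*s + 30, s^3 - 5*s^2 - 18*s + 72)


(1) = gcd((w - 3*x)*(w + 6*x)*(w + 7*x), (w - 8*x)^2*(w + x)) = 1
(2) = gcd((r + 1)*(r + 2)*(r + 6), (r - 8)*(r + 2)^2) = r + 2
(3) = gcd((j - 1)*(j + 3), (j + 1)*(j + 3)) = j + 3
(4) = gcd(p*(p - 2)*(p - 4/3), (p/3 + 1)*(p - 4/3)*(p + 2/3)) = p - 4/3
(5) = gcd((s - 6)*(s - 5), (s - 6)*(s - 3)*(s + 4)) = s - 6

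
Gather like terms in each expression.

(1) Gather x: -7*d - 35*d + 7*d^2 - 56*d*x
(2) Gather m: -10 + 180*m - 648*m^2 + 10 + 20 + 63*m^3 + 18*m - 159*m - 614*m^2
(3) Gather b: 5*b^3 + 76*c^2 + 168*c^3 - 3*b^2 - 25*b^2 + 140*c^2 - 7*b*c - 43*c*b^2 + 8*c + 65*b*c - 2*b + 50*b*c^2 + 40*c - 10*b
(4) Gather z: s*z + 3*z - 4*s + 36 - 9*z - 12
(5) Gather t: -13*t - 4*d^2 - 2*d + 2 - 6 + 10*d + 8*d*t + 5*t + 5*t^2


(1) = 7*d^2 - 56*d*x - 42*d
(2) = 63*m^3 - 1262*m^2 + 39*m + 20
(3) = 5*b^3 + b^2*(-43*c - 28) + b*(50*c^2 + 58*c - 12) + 168*c^3 + 216*c^2 + 48*c
(4) = -4*s + z*(s - 6) + 24
(5) = -4*d^2 + 8*d + 5*t^2 + t*(8*d - 8) - 4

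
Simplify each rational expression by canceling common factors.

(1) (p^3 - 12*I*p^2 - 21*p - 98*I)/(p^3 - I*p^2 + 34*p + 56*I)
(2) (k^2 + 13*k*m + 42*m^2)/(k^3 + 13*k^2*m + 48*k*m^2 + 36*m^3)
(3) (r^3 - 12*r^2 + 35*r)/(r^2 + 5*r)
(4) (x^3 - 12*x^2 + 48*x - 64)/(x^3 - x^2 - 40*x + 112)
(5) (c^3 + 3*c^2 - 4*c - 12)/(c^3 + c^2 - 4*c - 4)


(1) = (p - 7*I)/(p + 4*I)
(2) = (k + 7*m)/(k^2 + 7*k*m + 6*m^2)
(3) = (r^2 - 12*r + 35)/(r + 5)
(4) = (x - 4)/(x + 7)
(5) = (c + 3)/(c + 1)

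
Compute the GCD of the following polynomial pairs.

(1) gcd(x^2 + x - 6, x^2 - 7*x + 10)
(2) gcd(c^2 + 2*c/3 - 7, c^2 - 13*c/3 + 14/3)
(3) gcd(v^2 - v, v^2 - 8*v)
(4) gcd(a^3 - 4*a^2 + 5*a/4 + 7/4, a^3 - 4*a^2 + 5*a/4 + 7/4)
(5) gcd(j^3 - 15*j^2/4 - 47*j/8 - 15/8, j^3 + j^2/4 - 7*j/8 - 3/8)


(1) = gcd((x - 2)*(x + 3), (x - 5)*(x - 2)) = x - 2
(2) = c - 7/3
(3) = gcd(v*(v - 1), v*(v - 8)) = v
(4) = a^3 - 4*a^2 + 5*a/4 + 7/4
(5) = j^2 + 5*j/4 + 3/8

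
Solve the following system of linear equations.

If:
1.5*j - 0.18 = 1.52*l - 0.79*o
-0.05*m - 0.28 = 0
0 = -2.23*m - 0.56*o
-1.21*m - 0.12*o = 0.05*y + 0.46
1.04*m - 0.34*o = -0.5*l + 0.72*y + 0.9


Then:
j = 123.60
l = 133.44
m = -5.60
o = 22.30
y = 72.80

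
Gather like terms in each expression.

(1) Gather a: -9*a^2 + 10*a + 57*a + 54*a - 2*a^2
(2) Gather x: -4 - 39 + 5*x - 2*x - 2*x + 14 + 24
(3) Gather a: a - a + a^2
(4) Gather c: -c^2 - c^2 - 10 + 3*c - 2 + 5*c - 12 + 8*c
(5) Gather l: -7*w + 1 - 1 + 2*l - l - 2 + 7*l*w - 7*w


(1) = -11*a^2 + 121*a
(2) = x - 5
(3) = a^2
(4) = -2*c^2 + 16*c - 24
(5) = l*(7*w + 1) - 14*w - 2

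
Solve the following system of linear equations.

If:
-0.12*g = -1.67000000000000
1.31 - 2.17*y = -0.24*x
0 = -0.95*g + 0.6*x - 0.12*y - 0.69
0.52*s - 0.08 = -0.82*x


Then:
g = 13.92
s = -37.43
x = 23.83
y = 3.24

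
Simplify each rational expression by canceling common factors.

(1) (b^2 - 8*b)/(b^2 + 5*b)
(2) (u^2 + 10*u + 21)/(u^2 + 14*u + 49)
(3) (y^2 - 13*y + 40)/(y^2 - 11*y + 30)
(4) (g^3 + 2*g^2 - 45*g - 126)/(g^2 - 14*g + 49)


(1) = (b - 8)/(b + 5)
(2) = (u + 3)/(u + 7)
(3) = (y - 8)/(y - 6)
(4) = (g^2 + 9*g + 18)/(g - 7)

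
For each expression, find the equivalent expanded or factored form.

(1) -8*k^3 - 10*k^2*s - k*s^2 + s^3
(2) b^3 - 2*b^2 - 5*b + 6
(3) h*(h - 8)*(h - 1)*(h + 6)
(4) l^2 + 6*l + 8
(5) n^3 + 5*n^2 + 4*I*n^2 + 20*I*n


(1) = (-4*k + s)*(k + s)*(2*k + s)
(2) = (b - 3)*(b - 1)*(b + 2)
(3) = h^4 - 3*h^3 - 46*h^2 + 48*h
(4) = (l + 2)*(l + 4)
(5) = n*(n + 5)*(n + 4*I)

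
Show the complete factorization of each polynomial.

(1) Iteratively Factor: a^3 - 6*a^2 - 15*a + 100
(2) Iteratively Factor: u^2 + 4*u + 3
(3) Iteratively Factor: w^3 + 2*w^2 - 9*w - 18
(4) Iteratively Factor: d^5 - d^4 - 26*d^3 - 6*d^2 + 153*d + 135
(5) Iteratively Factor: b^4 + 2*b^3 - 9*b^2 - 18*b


(1) = (a - 5)*(a^2 - a - 20) = (a - 5)*(a + 4)*(a - 5)
(2) = (u + 1)*(u + 3)
(3) = (w + 2)*(w^2 - 9) = (w - 3)*(w + 2)*(w + 3)
(4) = (d + 3)*(d^4 - 4*d^3 - 14*d^2 + 36*d + 45) = (d - 3)*(d + 3)*(d^3 - d^2 - 17*d - 15) = (d - 5)*(d - 3)*(d + 3)*(d^2 + 4*d + 3) = (d - 5)*(d - 3)*(d + 3)^2*(d + 1)
(5) = (b + 2)*(b^3 - 9*b) = (b - 3)*(b + 2)*(b^2 + 3*b) = (b - 3)*(b + 2)*(b + 3)*(b)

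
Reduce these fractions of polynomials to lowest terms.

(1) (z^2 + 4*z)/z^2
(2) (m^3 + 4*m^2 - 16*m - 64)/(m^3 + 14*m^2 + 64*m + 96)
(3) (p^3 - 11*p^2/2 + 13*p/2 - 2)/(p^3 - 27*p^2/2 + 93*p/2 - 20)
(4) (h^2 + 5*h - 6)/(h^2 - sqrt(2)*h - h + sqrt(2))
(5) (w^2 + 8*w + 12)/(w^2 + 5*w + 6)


(1) = (z + 4)/z
(2) = (m - 4)/(m + 6)
(3) = (p^2 - 5*p + 4)/(p^2 - 13*p + 40)
(4) = (h + 6)/(h - sqrt(2))
(5) = (w + 6)/(w + 3)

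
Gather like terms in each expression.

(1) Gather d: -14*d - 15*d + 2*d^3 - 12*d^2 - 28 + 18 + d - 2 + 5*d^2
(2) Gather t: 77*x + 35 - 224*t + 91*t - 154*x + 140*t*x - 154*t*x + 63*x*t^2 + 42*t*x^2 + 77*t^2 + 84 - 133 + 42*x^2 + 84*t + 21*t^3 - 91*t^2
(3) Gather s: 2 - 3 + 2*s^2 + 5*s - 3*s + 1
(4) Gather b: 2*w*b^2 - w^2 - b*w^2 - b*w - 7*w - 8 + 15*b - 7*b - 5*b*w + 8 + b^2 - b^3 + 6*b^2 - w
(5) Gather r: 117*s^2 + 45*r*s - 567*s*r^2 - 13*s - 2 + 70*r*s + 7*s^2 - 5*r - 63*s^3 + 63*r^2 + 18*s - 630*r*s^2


(1) = 2*d^3 - 7*d^2 - 28*d - 12
(2) = 21*t^3 + t^2*(63*x - 14) + t*(42*x^2 - 14*x - 49) + 42*x^2 - 77*x - 14
(3) = 2*s^2 + 2*s
(4) = -b^3 + b^2*(2*w + 7) + b*(-w^2 - 6*w + 8) - w^2 - 8*w
(5) = r^2*(63 - 567*s) + r*(-630*s^2 + 115*s - 5) - 63*s^3 + 124*s^2 + 5*s - 2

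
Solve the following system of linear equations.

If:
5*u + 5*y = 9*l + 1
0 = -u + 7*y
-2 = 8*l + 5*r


Then:
l = 40*y/9 - 1/9
r = -64*y/9 - 2/9
u = 7*y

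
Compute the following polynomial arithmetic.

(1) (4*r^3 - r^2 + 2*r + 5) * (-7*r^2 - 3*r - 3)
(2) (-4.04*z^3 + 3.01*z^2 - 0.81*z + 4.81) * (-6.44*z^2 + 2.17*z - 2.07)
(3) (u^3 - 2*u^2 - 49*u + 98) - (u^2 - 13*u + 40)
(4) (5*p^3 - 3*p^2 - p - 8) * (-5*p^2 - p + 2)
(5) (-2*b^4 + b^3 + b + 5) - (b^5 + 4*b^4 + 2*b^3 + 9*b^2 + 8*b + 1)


(1) = -28*r^5 - 5*r^4 - 23*r^3 - 38*r^2 - 21*r - 15
(2) = 26.0176*z^5 - 28.1512*z^4 + 20.1109*z^3 - 38.9648*z^2 + 12.1144*z - 9.9567
(3) = u^3 - 3*u^2 - 36*u + 58
(4) = -25*p^5 + 10*p^4 + 18*p^3 + 35*p^2 + 6*p - 16
(5) = -b^5 - 6*b^4 - b^3 - 9*b^2 - 7*b + 4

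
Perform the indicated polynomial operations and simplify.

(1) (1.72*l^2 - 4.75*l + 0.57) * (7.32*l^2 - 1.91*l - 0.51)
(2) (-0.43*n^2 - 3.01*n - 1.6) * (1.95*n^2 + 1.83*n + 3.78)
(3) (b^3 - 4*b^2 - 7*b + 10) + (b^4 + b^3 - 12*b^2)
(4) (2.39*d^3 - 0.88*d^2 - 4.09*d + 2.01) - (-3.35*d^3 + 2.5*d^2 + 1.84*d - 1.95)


(1) = 12.5904*l^4 - 38.0552*l^3 + 12.3677*l^2 + 1.3338*l - 0.2907
(2) = -0.8385*n^4 - 6.6564*n^3 - 10.2537*n^2 - 14.3058*n - 6.048
(3) = b^4 + 2*b^3 - 16*b^2 - 7*b + 10
(4) = 5.74*d^3 - 3.38*d^2 - 5.93*d + 3.96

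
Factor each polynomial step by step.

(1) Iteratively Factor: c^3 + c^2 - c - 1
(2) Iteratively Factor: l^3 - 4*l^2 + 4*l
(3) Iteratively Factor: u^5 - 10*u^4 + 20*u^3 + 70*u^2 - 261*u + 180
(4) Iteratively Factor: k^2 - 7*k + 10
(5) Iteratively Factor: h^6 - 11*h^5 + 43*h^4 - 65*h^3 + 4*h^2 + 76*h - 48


(1) = (c + 1)*(c^2 - 1) = (c + 1)^2*(c - 1)
(2) = (l - 2)*(l^2 - 2*l) = l*(l - 2)*(l - 2)
(3) = (u + 3)*(u^4 - 13*u^3 + 59*u^2 - 107*u + 60) = (u - 5)*(u + 3)*(u^3 - 8*u^2 + 19*u - 12) = (u - 5)*(u - 1)*(u + 3)*(u^2 - 7*u + 12) = (u - 5)*(u - 3)*(u - 1)*(u + 3)*(u - 4)
(4) = (k - 5)*(k - 2)
(5) = (h - 1)*(h^5 - 10*h^4 + 33*h^3 - 32*h^2 - 28*h + 48) = (h - 3)*(h - 1)*(h^4 - 7*h^3 + 12*h^2 + 4*h - 16) = (h - 3)*(h - 2)*(h - 1)*(h^3 - 5*h^2 + 2*h + 8) = (h - 3)*(h - 2)*(h - 1)*(h + 1)*(h^2 - 6*h + 8) = (h - 3)*(h - 2)^2*(h - 1)*(h + 1)*(h - 4)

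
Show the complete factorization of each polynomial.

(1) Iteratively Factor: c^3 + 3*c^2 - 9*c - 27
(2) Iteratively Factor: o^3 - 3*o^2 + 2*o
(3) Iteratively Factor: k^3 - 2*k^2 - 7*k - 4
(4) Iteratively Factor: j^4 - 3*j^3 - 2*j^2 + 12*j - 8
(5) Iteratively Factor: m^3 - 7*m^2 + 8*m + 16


(1) = (c - 3)*(c^2 + 6*c + 9) = (c - 3)*(c + 3)*(c + 3)
(2) = (o - 2)*(o^2 - o) = o*(o - 2)*(o - 1)
(3) = (k - 4)*(k^2 + 2*k + 1) = (k - 4)*(k + 1)*(k + 1)
(4) = (j + 2)*(j^3 - 5*j^2 + 8*j - 4) = (j - 2)*(j + 2)*(j^2 - 3*j + 2) = (j - 2)*(j - 1)*(j + 2)*(j - 2)
(5) = (m + 1)*(m^2 - 8*m + 16) = (m - 4)*(m + 1)*(m - 4)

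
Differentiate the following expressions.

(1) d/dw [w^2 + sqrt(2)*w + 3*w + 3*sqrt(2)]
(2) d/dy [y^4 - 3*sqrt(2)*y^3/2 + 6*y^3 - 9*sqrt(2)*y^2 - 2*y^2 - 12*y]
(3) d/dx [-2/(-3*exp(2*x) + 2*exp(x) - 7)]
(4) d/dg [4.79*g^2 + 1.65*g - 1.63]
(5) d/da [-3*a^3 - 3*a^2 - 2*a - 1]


(1) = 2*w + sqrt(2) + 3
(2) = 4*y^3 - 9*sqrt(2)*y^2/2 + 18*y^2 - 18*sqrt(2)*y - 4*y - 12
(3) = (4 - 12*exp(x))*exp(x)/(3*exp(2*x) - 2*exp(x) + 7)^2
(4) = 9.58*g + 1.65
(5) = -9*a^2 - 6*a - 2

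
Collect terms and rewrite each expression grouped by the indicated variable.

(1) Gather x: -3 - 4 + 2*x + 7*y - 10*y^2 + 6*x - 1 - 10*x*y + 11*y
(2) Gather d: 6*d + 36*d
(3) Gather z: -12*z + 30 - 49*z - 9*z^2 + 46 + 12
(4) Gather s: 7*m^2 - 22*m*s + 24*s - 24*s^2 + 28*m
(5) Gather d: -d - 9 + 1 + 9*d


(1) = x*(8 - 10*y) - 10*y^2 + 18*y - 8
(2) = 42*d
(3) = -9*z^2 - 61*z + 88
(4) = 7*m^2 + 28*m - 24*s^2 + s*(24 - 22*m)
(5) = 8*d - 8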